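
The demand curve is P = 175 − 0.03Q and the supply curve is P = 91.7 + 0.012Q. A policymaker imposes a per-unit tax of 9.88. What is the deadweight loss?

1162.08

Competitive equilibrium: 175 − 0.03Q = 91.7 + 0.012Q → Q* = 1983.3333, P* = 115.5.
With the tax, the buyer price exceeds the seller price by 9.88: (175 − 0.03Q) − (91.7 + 0.012Q) = 9.88 → Q' = 1748.0952.
ΔQ = 1983.3333 − 1748.0952 = 235.2381; the wedge equals the tax, 9.88.
DWL = ½ × 235.2381 × 9.88 = 1162.08.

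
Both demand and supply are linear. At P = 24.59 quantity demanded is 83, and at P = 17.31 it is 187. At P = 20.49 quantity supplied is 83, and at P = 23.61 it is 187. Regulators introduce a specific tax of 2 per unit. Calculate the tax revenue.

208

Demand slope = (17.31 − 24.59)/(187 − 83) = −0.07, so P = 30.4 − 0.07Q.
Supply slope = (23.61 − 20.49)/(187 − 83) = 0.03, so P = 18 + 0.03Q.
Competitive equilibrium: 30.4 − 0.07Q = 18 + 0.03Q → Q* = 124, P* = 21.72.
With the tax, the buyer price exceeds the seller price by 2: (30.4 − 0.07Q) − (18 + 0.03Q) = 2 → Q' = 104.
Tax revenue = 2 × 104 = 208.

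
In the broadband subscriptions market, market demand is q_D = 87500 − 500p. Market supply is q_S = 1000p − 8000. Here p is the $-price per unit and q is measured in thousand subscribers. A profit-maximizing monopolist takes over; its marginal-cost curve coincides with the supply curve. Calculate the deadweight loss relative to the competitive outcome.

In inverse form: demand p = 175 − 0.002q, supply p = 8 + 0.001q.
Competitive equilibrium: 175 − 0.002q = 8 + 0.001q → q* = 55666.6667, p* = 63.6667.
Marginal revenue: MR = 175 − 0.004q. Set MR = MC: 175 − 0.004q = 8 + 0.001q → q_m = 33400.
Price p_m = 175 − 0.002·33400 = 108.2; MC(q_m) = 8 + 0.001·33400 = 41.4.
Competitive q* = 55666.6667, so Δq = 22266.6667; wedge = 108.2 − 41.4 = 66.8.
DWL = ½ × 22266.6667 × 66.8 = $743706.67 thousand.

$743706.67 thousand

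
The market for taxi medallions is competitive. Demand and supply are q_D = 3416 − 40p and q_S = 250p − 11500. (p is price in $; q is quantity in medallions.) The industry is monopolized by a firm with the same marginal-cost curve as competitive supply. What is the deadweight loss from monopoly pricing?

In inverse form: demand p = 85.4 − 0.025q, supply p = 46 + 0.004q.
Competitive equilibrium: 85.4 − 0.025q = 46 + 0.004q → q* = 1358.62069, p* = 51.43448.
Marginal revenue: MR = 85.4 − 0.05q. Set MR = MC: 85.4 − 0.05q = 46 + 0.004q → q_m = 729.62963.
Price p_m = 85.4 − 0.025·729.62963 = 67.15926; MC(q_m) = 46 + 0.004·729.62963 = 48.91852.
Competitive q* = 1358.62069, so Δq = 628.99106; wedge = 67.15926 − 48.91852 = 18.24074.
DWL = ½ × 628.99106 × 18.24074 = $5736.63.

$5736.63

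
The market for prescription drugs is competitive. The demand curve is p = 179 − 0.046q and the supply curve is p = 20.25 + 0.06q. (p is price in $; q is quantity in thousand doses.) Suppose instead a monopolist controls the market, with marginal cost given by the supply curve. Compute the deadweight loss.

$10887.30 thousand

Competitive equilibrium: 179 − 0.046q = 20.25 + 0.06q → q* = 1497.64151, p* = 110.10849.
Marginal revenue: MR = 179 − 0.092q. Set MR = MC: 179 − 0.092q = 20.25 + 0.06q → q_m = 1044.40789.
Price p_m = 179 − 0.046·1044.40789 = 130.95724; MC(q_m) = 20.25 + 0.06·1044.40789 = 82.91447.
Competitive q* = 1497.64151, so Δq = 453.23362; wedge = 130.95724 − 82.91447 = 48.04277.
The triangle = ½ × 453.23362 × 48.04277 = $10887.30 thousand.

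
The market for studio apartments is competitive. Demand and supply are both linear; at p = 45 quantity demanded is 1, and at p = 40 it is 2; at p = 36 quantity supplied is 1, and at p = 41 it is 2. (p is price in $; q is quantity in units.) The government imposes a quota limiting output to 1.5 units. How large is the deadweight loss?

$0.80

Demand slope = (40 − 45)/(2 − 1) = −5, so p = 50 − 5q.
Supply slope = (41 − 36)/(2 − 1) = 5, so p = 31 + 5q.
Competitive equilibrium: 50 − 5q = 31 + 5q → q* = 1.9, p* = 40.5.
At q = 1.5: demand price = 50 − 5·1.5 = 42.5; supply price = 31 + 5·1.5 = 38.5.
Δq = 1.9 − 1.5 = 0.4; wedge = 42.5 − 38.5 = 4.
Deadweight loss = ½ × 0.4 × 4 = $0.80.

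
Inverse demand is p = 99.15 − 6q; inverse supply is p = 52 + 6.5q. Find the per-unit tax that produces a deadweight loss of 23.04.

Competitive equilibrium: 99.15 − 6q = 52 + 6.5q → q* = 3.772, p* = 76.518.
A tax t gives Δq = t/12.5 and wedge t, so DWL = t²/25.
t²/25 = 23.04 → t² = 576 → t = 24.

24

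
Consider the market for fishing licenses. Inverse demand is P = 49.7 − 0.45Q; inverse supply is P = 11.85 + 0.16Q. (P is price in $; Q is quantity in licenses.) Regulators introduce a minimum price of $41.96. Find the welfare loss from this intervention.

Competitive equilibrium: 49.7 − 0.45Q = 11.85 + 0.16Q → Q* = 62.0492, P* = 21.7779.
At the floor P = 41.96, quantity demanded = (49.7 − 41.96)/0.45 = 17.2.
Sellers' marginal cost at Q' = 17.2: 11.85 + 0.16·17.2 = 14.602.
ΔQ = 62.0492 − 17.2 = 44.8492; wedge = 41.96 − 14.602 = 27.358.
DWL = ½ × 44.8492 × 27.358 = $613.49.

$613.49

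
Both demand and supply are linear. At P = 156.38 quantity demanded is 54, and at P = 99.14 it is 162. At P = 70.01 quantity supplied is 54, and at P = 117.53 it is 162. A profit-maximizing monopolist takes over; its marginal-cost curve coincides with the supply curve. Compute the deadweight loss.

1238.89

Demand slope = (99.14 − 156.38)/(162 − 54) = −0.53, so P = 185 − 0.53Q.
Supply slope = (117.53 − 70.01)/(162 − 54) = 0.44, so P = 46.25 + 0.44Q.
Competitive equilibrium: 185 − 0.53Q = 46.25 + 0.44Q → Q* = 143.0412, P* = 109.1881.
Marginal revenue: MR = 185 − 1.06Q. Set MR = MC: 185 − 1.06Q = 46.25 + 0.44Q → Q_m = 92.5.
Price P_m = 185 − 0.53·92.5 = 135.975; MC(Q_m) = 46.25 + 0.44·92.5 = 86.95.
Competitive Q* = 143.0412, so ΔQ = 50.5412; wedge = 135.975 − 86.95 = 49.025.
The triangle = ½ × 50.5412 × 49.025 = 1238.89.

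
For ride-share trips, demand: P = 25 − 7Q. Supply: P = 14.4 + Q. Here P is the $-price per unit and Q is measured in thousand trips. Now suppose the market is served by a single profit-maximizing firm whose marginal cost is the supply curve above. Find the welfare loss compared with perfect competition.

Competitive equilibrium: 25 − 7Q = 14.4 + Q → Q* = 1.325, P* = 15.725.
Marginal revenue: MR = 25 − 14Q. Set MR = MC: 25 − 14Q = 14.4 + Q → Q_m = 0.7067.
Price P_m = 25 − 7·0.7067 = 20.0531; MC(Q_m) = 14.4 + 1·0.7067 = 15.1067.
Competitive Q* = 1.325, so ΔQ = 0.6183; wedge = 20.0531 − 15.1067 = 4.9464.
The triangle = ½ × 0.6183 × 4.9464 = $1.53 thousand.

$1.53 thousand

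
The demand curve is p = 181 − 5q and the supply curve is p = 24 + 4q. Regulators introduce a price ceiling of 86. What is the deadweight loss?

Competitive equilibrium: 181 − 5q = 24 + 4q → q* = 17.4444, p* = 93.7778.
At the ceiling p = 86, quantity supplied = (86 − 24)/4 = 15.5.
Willingness to pay at q' = 15.5: 181 − 5·15.5 = 103.5.
Δq = 17.4444 − 15.5 = 1.9444; wedge = 103.5 − 86 = 17.5.
DWL = ½ × 1.9444 × 17.5 = 17.01.

17.01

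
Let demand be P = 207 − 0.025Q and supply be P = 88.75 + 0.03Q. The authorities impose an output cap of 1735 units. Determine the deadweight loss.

Competitive equilibrium: 207 − 0.025Q = 88.75 + 0.03Q → Q* = 2150, P* = 153.25.
At Q = 1735: demand price = 207 − 0.025·1735 = 163.625; supply price = 88.75 + 0.03·1735 = 140.8.
ΔQ = 2150 − 1735 = 415; wedge = 163.625 − 140.8 = 22.825.
Welfare loss = ½ × 415 × 22.825 = 4736.19.

4736.19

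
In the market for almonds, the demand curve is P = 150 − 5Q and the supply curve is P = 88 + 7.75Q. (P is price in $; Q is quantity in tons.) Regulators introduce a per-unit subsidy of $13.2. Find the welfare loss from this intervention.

Competitive equilibrium: 150 − 5Q = 88 + 7.75Q → Q* = 4.8627, P* = 125.6863.
The subsidy lowers effective supply by 13.2: P = 74.8 + 7.75Q.
New quantity: 150 − 5Q = 74.8 + 7.75Q → Q' = 5.898.
Overproduction ΔQ = 5.898 − 4.8627 = 1.0353; wedge = subsidy = 13.2.
DWL = ½ × 1.0353 × 13.2 = $6.83.

$6.83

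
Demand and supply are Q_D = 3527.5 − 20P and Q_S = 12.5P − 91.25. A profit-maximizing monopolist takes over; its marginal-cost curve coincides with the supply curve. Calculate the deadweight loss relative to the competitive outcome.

In inverse form: demand P = 176.375 − 0.05Q, supply P = 7.3 + 0.08Q.
Competitive equilibrium: 176.375 − 0.05Q = 7.3 + 0.08Q → Q* = 1300.5769, P* = 111.3462.
Marginal revenue: MR = 176.375 − 0.1Q. Set MR = MC: 176.375 − 0.1Q = 7.3 + 0.08Q → Q_m = 939.3056.
Price P_m = 176.375 − 0.05·939.3056 = 129.4097; MC(Q_m) = 7.3 + 0.08·939.3056 = 82.4444.
Competitive Q* = 1300.5769, so ΔQ = 361.2713; wedge = 129.4097 − 82.4444 = 46.9653.
Deadweight loss = ½ × 361.2713 × 46.9653 = 8483.61.

8483.61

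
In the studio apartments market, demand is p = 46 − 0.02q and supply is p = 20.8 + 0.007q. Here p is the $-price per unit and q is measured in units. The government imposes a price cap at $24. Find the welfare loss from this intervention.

$3061.22

Competitive equilibrium: 46 − 0.02q = 20.8 + 0.007q → q* = 933.33333, p* = 27.33333.
At the ceiling p = 24, quantity supplied = (24 − 20.8)/0.007 = 457.14286.
Willingness to pay at q' = 457.14286: 46 − 0.02·457.14286 = 36.85714.
Δq = 933.33333 − 457.14286 = 476.19047; wedge = 36.85714 − 24 = 12.85714.
DWL = ½ × 476.19047 × 12.85714 = $3061.22.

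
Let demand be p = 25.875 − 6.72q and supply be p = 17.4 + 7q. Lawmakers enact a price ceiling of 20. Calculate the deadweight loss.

Competitive equilibrium: 25.875 − 6.72q = 17.4 + 7q → q* = 0.6177, p* = 21.724.
At the ceiling p = 20, quantity supplied = (20 − 17.4)/7 = 0.3714.
Willingness to pay at q' = 0.3714: 25.875 − 6.72·0.3714 = 23.3792.
Δq = 0.6177 − 0.3714 = 0.2463; wedge = 23.3792 − 20 = 3.3792.
The triangle = ½ × 0.2463 × 3.3792 = 0.42.

0.42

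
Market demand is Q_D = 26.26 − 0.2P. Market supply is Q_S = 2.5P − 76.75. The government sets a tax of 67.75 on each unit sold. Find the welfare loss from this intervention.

425.01

In inverse form: demand P = 131.3 − 5Q, supply P = 30.7 + 0.4Q.
Competitive equilibrium: 131.3 − 5Q = 30.7 + 0.4Q → Q* = 18.6296, P* = 38.1519.
With the tax, the buyer price exceeds the seller price by 67.75: (131.3 − 5Q) − (30.7 + 0.4Q) = 67.75 → Q' = 6.0833.
ΔQ = 18.6296 − 6.0833 = 12.5463; the wedge equals the tax, 67.75.
DWL = ½ × 12.5463 × 67.75 = 425.01.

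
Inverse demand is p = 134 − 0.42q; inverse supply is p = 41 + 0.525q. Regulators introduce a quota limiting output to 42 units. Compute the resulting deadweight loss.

1503.68

Competitive equilibrium: 134 − 0.42q = 41 + 0.525q → q* = 98.4127, p* = 92.6667.
At q = 42: demand price = 134 − 0.42·42 = 116.36; supply price = 41 + 0.525·42 = 63.05.
Δq = 98.4127 − 42 = 56.4127; wedge = 116.36 − 63.05 = 53.31.
Welfare loss = ½ × 56.4127 × 53.31 = 1503.68.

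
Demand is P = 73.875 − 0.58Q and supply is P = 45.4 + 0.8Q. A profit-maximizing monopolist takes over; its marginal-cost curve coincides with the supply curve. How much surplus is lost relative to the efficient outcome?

Competitive equilibrium: 73.875 − 0.58Q = 45.4 + 0.8Q → Q* = 20.6341, P* = 61.9072.
Marginal revenue: MR = 73.875 − 1.16Q. Set MR = MC: 73.875 − 1.16Q = 45.4 + 0.8Q → Q_m = 14.5281.
Price P_m = 73.875 − 0.58·14.5281 = 65.4487; MC(Q_m) = 45.4 + 0.8·14.5281 = 57.0225.
Competitive Q* = 20.6341, so ΔQ = 6.106; wedge = 65.4487 − 57.0225 = 8.4262.
DWL = ½ × 6.106 × 8.4262 = 25.73.

25.73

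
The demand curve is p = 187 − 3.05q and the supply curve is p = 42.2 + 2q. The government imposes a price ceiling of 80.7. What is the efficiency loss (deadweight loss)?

224.21

Competitive equilibrium: 187 − 3.05q = 42.2 + 2q → q* = 28.67327, p* = 99.54653.
At the ceiling p = 80.7, quantity supplied = (80.7 − 42.2)/2 = 19.25.
Willingness to pay at q' = 19.25: 187 − 3.05·19.25 = 128.2875.
Δq = 28.67327 − 19.25 = 9.42327; wedge = 128.2875 − 80.7 = 47.5875.
DWL = ½ × 9.42327 × 47.5875 = 224.21.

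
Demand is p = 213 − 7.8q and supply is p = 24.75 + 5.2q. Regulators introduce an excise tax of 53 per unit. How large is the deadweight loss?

Competitive equilibrium: 213 − 7.8q = 24.75 + 5.2q → q* = 14.4808, p* = 100.05.
With the tax, the buyer price exceeds the seller price by 53: (213 − 7.8q) − (24.75 + 5.2q) = 53 → q' = 10.4038.
Δq = 14.4808 − 10.4038 = 4.077; the wedge equals the tax, 53.
DWL = ½ × 4.077 × 53 = 108.04.

108.04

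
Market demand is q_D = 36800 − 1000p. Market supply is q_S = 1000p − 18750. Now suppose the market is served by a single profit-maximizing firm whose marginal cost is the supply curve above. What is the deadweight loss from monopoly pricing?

9050.07

In inverse form: demand p = 36.8 − 0.001q, supply p = 18.75 + 0.001q.
Competitive equilibrium: 36.8 − 0.001q = 18.75 + 0.001q → q* = 9025, p* = 27.775.
Marginal revenue: MR = 36.8 − 0.002q. Set MR = MC: 36.8 − 0.002q = 18.75 + 0.001q → q_m = 6016.666667.
Price p_m = 36.8 − 0.001·6016.666667 = 30.783333; MC(q_m) = 18.75 + 0.001·6016.666667 = 24.766667.
Competitive q* = 9025, so Δq = 3008.333333; wedge = 30.783333 − 24.766667 = 6.016666.
Deadweight loss = ½ × 3008.333333 × 6.016666 = 9050.07.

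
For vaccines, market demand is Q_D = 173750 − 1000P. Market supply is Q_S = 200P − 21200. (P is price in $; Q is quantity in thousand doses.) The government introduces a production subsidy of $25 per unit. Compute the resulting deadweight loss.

$52083.33 thousand

In inverse form: demand P = 173.75 − 0.001Q, supply P = 106 + 0.005Q.
Competitive equilibrium: 173.75 − 0.001Q = 106 + 0.005Q → Q* = 11291.6667, P* = 162.4583.
The subsidy lowers effective supply by 25: P = 81 + 0.005Q.
New quantity: 173.75 − 0.001Q = 81 + 0.005Q → Q' = 15458.3333.
Overproduction ΔQ = 15458.3333 − 11291.6667 = 4166.6666; wedge = subsidy = 25.
The triangle = ½ × 4166.6666 × 25 = $52083.33 thousand.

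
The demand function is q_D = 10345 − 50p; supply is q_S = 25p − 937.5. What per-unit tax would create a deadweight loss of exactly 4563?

In inverse form: demand p = 206.9 − 0.02q, supply p = 37.5 + 0.04q.
Competitive equilibrium: 206.9 − 0.02q = 37.5 + 0.04q → q* = 2823.3333, p* = 150.4333.
A tax t gives Δq = t/0.06 and wedge t, so DWL = t²/0.12.
t²/0.12 = 4563 → t² = 547.56 → t = 23.4.

23.4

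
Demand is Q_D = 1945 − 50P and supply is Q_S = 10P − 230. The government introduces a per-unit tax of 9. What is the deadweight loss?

In inverse form: demand P = 38.9 − 0.02Q, supply P = 23 + 0.1Q.
Competitive equilibrium: 38.9 − 0.02Q = 23 + 0.1Q → Q* = 132.5, P* = 36.25.
With the tax, the buyer price exceeds the seller price by 9: (38.9 − 0.02Q) − (23 + 0.1Q) = 9 → Q' = 57.5.
ΔQ = 132.5 − 57.5 = 75; the wedge equals the tax, 9.
Deadweight loss = ½ × 75 × 9 = 337.50.

337.50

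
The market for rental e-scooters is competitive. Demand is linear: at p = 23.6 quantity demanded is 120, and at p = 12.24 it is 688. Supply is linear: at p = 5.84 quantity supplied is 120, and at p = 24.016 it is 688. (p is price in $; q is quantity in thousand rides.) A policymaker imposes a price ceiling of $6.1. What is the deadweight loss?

$2890.28 thousand

Demand slope = (12.24 − 23.6)/(688 − 120) = −0.02, so p = 26 − 0.02q.
Supply slope = (24.016 − 5.84)/(688 − 120) = 0.032, so p = 2 + 0.032q.
Competitive equilibrium: 26 − 0.02q = 2 + 0.032q → q* = 461.5385, p* = 16.7692.
At the ceiling p = 6.1, quantity supplied = (6.1 − 2)/0.032 = 128.125.
Willingness to pay at q' = 128.125: 26 − 0.02·128.125 = 23.4375.
Δq = 461.5385 − 128.125 = 333.4135; wedge = 23.4375 − 6.1 = 17.3375.
Welfare loss = ½ × 333.4135 × 17.3375 = $2890.28 thousand.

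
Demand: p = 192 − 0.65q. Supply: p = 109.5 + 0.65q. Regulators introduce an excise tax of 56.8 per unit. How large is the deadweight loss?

Competitive equilibrium: 192 − 0.65q = 109.5 + 0.65q → q* = 63.4615, p* = 150.75.
With the tax, the buyer price exceeds the seller price by 56.8: (192 − 0.65q) − (109.5 + 0.65q) = 56.8 → q' = 19.7692.
Δq = 63.4615 − 19.7692 = 43.6923; the wedge equals the tax, 56.8.
Welfare loss = ½ × 43.6923 × 56.8 = 1240.86.

1240.86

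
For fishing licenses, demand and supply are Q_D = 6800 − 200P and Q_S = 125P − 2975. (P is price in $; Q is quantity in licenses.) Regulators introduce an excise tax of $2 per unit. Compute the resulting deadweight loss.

In inverse form: demand P = 34 − 0.005Q, supply P = 23.8 + 0.008Q.
Competitive equilibrium: 34 − 0.005Q = 23.8 + 0.008Q → Q* = 784.6154, P* = 30.0769.
With the tax, the buyer price exceeds the seller price by 2: (34 − 0.005Q) − (23.8 + 0.008Q) = 2 → Q' = 630.7692.
ΔQ = 784.6154 − 630.7692 = 153.8462; the wedge equals the tax, 2.
Deadweight loss = ½ × 153.8462 × 2 = $153.85.

$153.85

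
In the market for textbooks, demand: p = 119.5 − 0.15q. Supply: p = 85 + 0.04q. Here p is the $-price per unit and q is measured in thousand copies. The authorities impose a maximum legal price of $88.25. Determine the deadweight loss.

$956.26 thousand

Competitive equilibrium: 119.5 − 0.15q = 85 + 0.04q → q* = 181.5789, p* = 92.2632.
At the ceiling p = 88.25, quantity supplied = (88.25 − 85)/0.04 = 81.25.
Willingness to pay at q' = 81.25: 119.5 − 0.15·81.25 = 107.3125.
Δq = 181.5789 − 81.25 = 100.3289; wedge = 107.3125 − 88.25 = 19.0625.
Deadweight loss = ½ × 100.3289 × 19.0625 = $956.26 thousand.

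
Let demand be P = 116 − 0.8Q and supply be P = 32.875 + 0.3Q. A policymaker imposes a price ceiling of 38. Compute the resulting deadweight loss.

Competitive equilibrium: 116 − 0.8Q = 32.875 + 0.3Q → Q* = 75.56818, P* = 55.54545.
At the ceiling P = 38, quantity supplied = (38 − 32.875)/0.3 = 17.08333.
Willingness to pay at Q' = 17.08333: 116 − 0.8·17.08333 = 102.33334.
ΔQ = 75.56818 − 17.08333 = 58.48485; wedge = 102.33334 − 38 = 64.33334.
DWL = ½ × 58.48485 × 64.33334 = 1881.26.

1881.26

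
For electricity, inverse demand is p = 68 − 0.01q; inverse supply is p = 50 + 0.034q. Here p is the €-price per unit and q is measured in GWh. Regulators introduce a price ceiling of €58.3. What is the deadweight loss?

Competitive equilibrium: 68 − 0.01q = 50 + 0.034q → q* = 409.09091, p* = 63.90909.
At the ceiling p = 58.3, quantity supplied = (58.3 − 50)/0.034 = 244.11765.
Willingness to pay at q' = 244.11765: 68 − 0.01·244.11765 = 65.55882.
Δq = 409.09091 − 244.11765 = 164.97326; wedge = 65.55882 − 58.3 = 7.25882.
The triangle = ½ × 164.97326 × 7.25882 = €598.76.

€598.76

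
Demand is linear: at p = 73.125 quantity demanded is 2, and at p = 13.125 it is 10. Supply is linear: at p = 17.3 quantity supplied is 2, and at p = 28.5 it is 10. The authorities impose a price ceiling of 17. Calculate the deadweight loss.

Demand slope = (13.125 − 73.125)/(10 − 2) = −7.5, so p = 88.125 − 7.5q.
Supply slope = (28.5 − 17.3)/(10 − 2) = 1.4, so p = 14.5 + 1.4q.
Competitive equilibrium: 88.125 − 7.5q = 14.5 + 1.4q → q* = 8.2725, p* = 26.0815.
At the ceiling p = 17, quantity supplied = (17 − 14.5)/1.4 = 1.7857.
Willingness to pay at q' = 1.7857: 88.125 − 7.5·1.7857 = 74.7323.
Δq = 8.2725 − 1.7857 = 6.4868; wedge = 74.7323 − 17 = 57.7323.
The triangle = ½ × 6.4868 × 57.7323 = 187.25.

187.25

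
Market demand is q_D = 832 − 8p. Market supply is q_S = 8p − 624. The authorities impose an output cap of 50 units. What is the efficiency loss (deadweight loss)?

364.50

In inverse form: demand p = 104 − 0.125q, supply p = 78 + 0.125q.
Competitive equilibrium: 104 − 0.125q = 78 + 0.125q → q* = 104, p* = 91.
At q = 50: demand price = 104 − 0.125·50 = 97.75; supply price = 78 + 0.125·50 = 84.25.
Δq = 104 − 50 = 54; wedge = 97.75 − 84.25 = 13.5.
Welfare loss = ½ × 54 × 13.5 = 364.50.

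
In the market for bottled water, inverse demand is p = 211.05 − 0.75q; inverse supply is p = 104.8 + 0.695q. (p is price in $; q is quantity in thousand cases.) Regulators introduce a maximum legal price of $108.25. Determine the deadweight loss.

Competitive equilibrium: 211.05 − 0.75q = 104.8 + 0.695q → q* = 73.5294, p* = 155.9029.
At the ceiling p = 108.25, quantity supplied = (108.25 − 104.8)/0.695 = 4.964.
Willingness to pay at q' = 4.964: 211.05 − 0.75·4.964 = 207.327.
Δq = 73.5294 − 4.964 = 68.5654; wedge = 207.327 − 108.25 = 99.077.
DWL = ½ × 68.5654 × 99.077 = $3396.63 thousand.

$3396.63 thousand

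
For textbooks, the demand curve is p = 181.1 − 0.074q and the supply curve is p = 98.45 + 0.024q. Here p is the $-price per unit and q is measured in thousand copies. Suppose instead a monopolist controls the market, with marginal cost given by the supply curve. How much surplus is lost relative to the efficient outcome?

Competitive equilibrium: 181.1 − 0.074q = 98.45 + 0.024q → q* = 843.36735, p* = 118.69082.
Marginal revenue: MR = 181.1 − 0.148q. Set MR = MC: 181.1 − 0.148q = 98.45 + 0.024q → q_m = 480.52326.
Price p_m = 181.1 − 0.074·480.52326 = 145.54128; MC(q_m) = 98.45 + 0.024·480.52326 = 109.98256.
Competitive q* = 843.36735, so Δq = 362.84409; wedge = 145.54128 − 109.98256 = 35.55872.
DWL = ½ × 362.84409 × 35.55872 = $6451.14 thousand.

$6451.14 thousand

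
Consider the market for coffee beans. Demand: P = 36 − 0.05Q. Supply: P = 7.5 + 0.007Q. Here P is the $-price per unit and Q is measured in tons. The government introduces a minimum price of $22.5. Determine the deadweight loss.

$1507.65

Competitive equilibrium: 36 − 0.05Q = 7.5 + 0.007Q → Q* = 500, P* = 11.
At the floor P = 22.5, quantity demanded = (36 − 22.5)/0.05 = 270.
Sellers' marginal cost at Q' = 270: 7.5 + 0.007·270 = 9.39.
ΔQ = 500 − 270 = 230; wedge = 22.5 − 9.39 = 13.11.
The triangle = ½ × 230 × 13.11 = $1507.65.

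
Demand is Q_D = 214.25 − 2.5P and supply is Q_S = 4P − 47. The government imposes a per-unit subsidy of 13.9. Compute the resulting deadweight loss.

148.62

In inverse form: demand P = 85.7 − 0.4Q, supply P = 11.75 + 0.25Q.
Competitive equilibrium: 85.7 − 0.4Q = 11.75 + 0.25Q → Q* = 113.7692, P* = 40.1923.
The subsidy lowers effective supply by 13.9: P = 0.25Q − 2.15.
New quantity: 85.7 − 0.4Q = 0.25Q − 2.15 → Q' = 135.1538.
Overproduction ΔQ = 135.1538 − 113.7692 = 21.3846; wedge = subsidy = 13.9.
Deadweight loss = ½ × 21.3846 × 13.9 = 148.62.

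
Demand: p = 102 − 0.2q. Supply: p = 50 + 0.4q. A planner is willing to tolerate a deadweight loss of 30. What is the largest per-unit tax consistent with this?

6

Competitive equilibrium: 102 − 0.2q = 50 + 0.4q → q* = 86.6667, p* = 84.6667.
A tax t gives Δq = t/0.6 and wedge t, so DWL = t²/1.2.
t²/1.2 = 30 → t² = 36 → t = 6.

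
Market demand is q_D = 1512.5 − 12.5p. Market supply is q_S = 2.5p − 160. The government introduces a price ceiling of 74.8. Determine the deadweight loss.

In inverse form: demand p = 121 − 0.08q, supply p = 64 + 0.4q.
Competitive equilibrium: 121 − 0.08q = 64 + 0.4q → q* = 118.75, p* = 111.5.
At the ceiling p = 74.8, quantity supplied = (74.8 − 64)/0.4 = 27.
Willingness to pay at q' = 27: 121 − 0.08·27 = 118.84.
Δq = 118.75 − 27 = 91.75; wedge = 118.84 − 74.8 = 44.04.
DWL = ½ × 91.75 × 44.04 = 2020.335.

2020.335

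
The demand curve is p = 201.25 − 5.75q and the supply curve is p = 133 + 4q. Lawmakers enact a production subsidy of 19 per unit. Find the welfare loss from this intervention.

Competitive equilibrium: 201.25 − 5.75q = 133 + 4q → q* = 7, p* = 161.
The subsidy lowers effective supply by 19: p = 114 + 4q.
New quantity: 201.25 − 5.75q = 114 + 4q → q' = 8.9487.
Overproduction Δq = 8.9487 − 7 = 1.9487; wedge = subsidy = 19.
Deadweight loss = ½ × 1.9487 × 19 = 18.51.

18.51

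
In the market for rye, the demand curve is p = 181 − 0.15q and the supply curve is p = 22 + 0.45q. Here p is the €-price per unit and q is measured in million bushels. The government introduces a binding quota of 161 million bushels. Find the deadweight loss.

Competitive equilibrium: 181 − 0.15q = 22 + 0.45q → q* = 265, p* = 141.25.
At q = 161: demand price = 181 − 0.15·161 = 156.85; supply price = 22 + 0.45·161 = 94.45.
Δq = 265 − 161 = 104; wedge = 156.85 − 94.45 = 62.4.
DWL = ½ × 104 × 62.4 = €3244.80 million.

€3244.80 million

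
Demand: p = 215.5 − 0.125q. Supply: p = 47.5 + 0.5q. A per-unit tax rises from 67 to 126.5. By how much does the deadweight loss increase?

9210.60

Competitive equilibrium: 215.5 − 0.125q = 47.5 + 0.5q → q* = 268.8, p* = 181.9.
For a per-unit tax t: Δq = t/0.625, so DWL = ½·t·(t/0.625) = t²/1.25.
At t = 67: DWL = 3591.2. At t = 126.5: DWL = 12801.8.
Increase = 12801.8 − 3591.2 = 9210.60.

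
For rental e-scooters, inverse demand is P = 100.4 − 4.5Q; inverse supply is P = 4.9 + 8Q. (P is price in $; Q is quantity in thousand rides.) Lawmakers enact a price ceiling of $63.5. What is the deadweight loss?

$0.62 thousand

Competitive equilibrium: 100.4 − 4.5Q = 4.9 + 8Q → Q* = 7.64, P* = 66.02.
At the ceiling P = 63.5, quantity supplied = (63.5 − 4.9)/8 = 7.325.
Willingness to pay at Q' = 7.325: 100.4 − 4.5·7.325 = 67.4375.
ΔQ = 7.64 − 7.325 = 0.315; wedge = 67.4375 − 63.5 = 3.9375.
The triangle = ½ × 0.315 × 3.9375 = $0.62 thousand.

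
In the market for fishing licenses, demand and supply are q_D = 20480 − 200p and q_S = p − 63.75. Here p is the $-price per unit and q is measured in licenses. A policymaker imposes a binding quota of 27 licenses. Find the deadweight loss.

In inverse form: demand p = 102.4 − 0.005q, supply p = 63.75 + q.
Competitive equilibrium: 102.4 − 0.005q = 63.75 + q → q* = 38.4577, p* = 102.2077.
At q = 27: demand price = 102.4 − 0.005·27 = 102.265; supply price = 63.75 + 1·27 = 90.75.
Δq = 38.4577 − 27 = 11.4577; wedge = 102.265 − 90.75 = 11.515.
Deadweight loss = ½ × 11.4577 × 11.515 = $65.97.

$65.97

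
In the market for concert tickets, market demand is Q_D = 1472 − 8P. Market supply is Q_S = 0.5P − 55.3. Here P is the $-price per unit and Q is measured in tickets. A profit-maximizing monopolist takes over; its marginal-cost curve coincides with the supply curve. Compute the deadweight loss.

$3.91

In inverse form: demand P = 184 − 0.125Q, supply P = 110.6 + 2Q.
Competitive equilibrium: 184 − 0.125Q = 110.6 + 2Q → Q* = 34.5412, P* = 179.6824.
Marginal revenue: MR = 184 − 0.25Q. Set MR = MC: 184 − 0.25Q = 110.6 + 2Q → Q_m = 32.6222.
Price P_m = 184 − 0.125·32.6222 = 179.9222; MC(Q_m) = 110.6 + 2·32.6222 = 175.8444.
Competitive Q* = 34.5412, so ΔQ = 1.919; wedge = 179.9222 − 175.8444 = 4.0778.
The triangle = ½ × 1.919 × 4.0778 = $3.91.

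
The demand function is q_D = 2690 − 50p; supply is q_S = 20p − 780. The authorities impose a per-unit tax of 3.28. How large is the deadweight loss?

76.85

In inverse form: demand p = 53.8 − 0.02q, supply p = 39 + 0.05q.
Competitive equilibrium: 53.8 − 0.02q = 39 + 0.05q → q* = 211.4286, p* = 49.5714.
With the tax, the buyer price exceeds the seller price by 3.28: (53.8 − 0.02q) − (39 + 0.05q) = 3.28 → q' = 164.5714.
Δq = 211.4286 − 164.5714 = 46.8572; the wedge equals the tax, 3.28.
Deadweight loss = ½ × 46.8572 × 3.28 = 76.85.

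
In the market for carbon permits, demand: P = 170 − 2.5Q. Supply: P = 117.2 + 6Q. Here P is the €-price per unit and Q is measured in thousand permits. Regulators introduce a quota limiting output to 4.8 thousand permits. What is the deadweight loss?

Competitive equilibrium: 170 − 2.5Q = 117.2 + 6Q → Q* = 6.2118, P* = 154.4706.
At Q = 4.8: demand price = 170 − 2.5·4.8 = 158; supply price = 117.2 + 6·4.8 = 146.
ΔQ = 6.2118 − 4.8 = 1.4118; wedge = 158 − 146 = 12.
DWL = ½ × 1.4118 × 12 = €8.47 thousand.

€8.47 thousand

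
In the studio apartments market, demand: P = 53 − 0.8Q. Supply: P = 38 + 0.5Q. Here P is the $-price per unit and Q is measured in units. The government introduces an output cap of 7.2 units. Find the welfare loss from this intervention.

Competitive equilibrium: 53 − 0.8Q = 38 + 0.5Q → Q* = 11.5385, P* = 43.7692.
At Q = 7.2: demand price = 53 − 0.8·7.2 = 47.24; supply price = 38 + 0.5·7.2 = 41.6.
ΔQ = 11.5385 − 7.2 = 4.3385; wedge = 47.24 − 41.6 = 5.64.
Deadweight loss = ½ × 4.3385 × 5.64 = $12.23.

$12.23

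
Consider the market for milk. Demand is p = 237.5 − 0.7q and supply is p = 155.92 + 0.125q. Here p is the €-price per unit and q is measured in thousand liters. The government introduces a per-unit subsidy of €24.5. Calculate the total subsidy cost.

€3150.25 thousand

Competitive equilibrium: 237.5 − 0.7q = 155.92 + 0.125q → q* = 98.8848, p* = 168.2806.
The subsidy lowers effective supply by 24.5: p = 131.42 + 0.125q.
New quantity: 237.5 − 0.7q = 131.42 + 0.125q → q' = 128.5818.
Total subsidy cost = 24.5 × 128.5818 = €3150.25 thousand.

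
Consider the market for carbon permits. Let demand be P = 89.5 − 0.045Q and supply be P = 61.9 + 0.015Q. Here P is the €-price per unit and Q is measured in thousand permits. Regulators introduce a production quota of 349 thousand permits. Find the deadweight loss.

Competitive equilibrium: 89.5 − 0.045Q = 61.9 + 0.015Q → Q* = 460, P* = 68.8.
At Q = 349: demand price = 89.5 − 0.045·349 = 73.795; supply price = 61.9 + 0.015·349 = 67.135.
ΔQ = 460 − 349 = 111; wedge = 73.795 − 67.135 = 6.66.
Deadweight loss = ½ × 111 × 6.66 = €369.63 thousand.

€369.63 thousand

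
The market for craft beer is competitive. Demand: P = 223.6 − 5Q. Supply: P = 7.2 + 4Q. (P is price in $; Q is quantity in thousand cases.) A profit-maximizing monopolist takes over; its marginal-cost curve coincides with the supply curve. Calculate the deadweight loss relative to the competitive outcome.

$331.84 thousand

Competitive equilibrium: 223.6 − 5Q = 7.2 + 4Q → Q* = 24.0444, P* = 103.3778.
Marginal revenue: MR = 223.6 − 10Q. Set MR = MC: 223.6 − 10Q = 7.2 + 4Q → Q_m = 15.4571.
Price P_m = 223.6 − 5·15.4571 = 146.3145; MC(Q_m) = 7.2 + 4·15.4571 = 69.0284.
Competitive Q* = 24.0444, so ΔQ = 8.5873; wedge = 146.3145 − 69.0284 = 77.2861.
DWL = ½ × 8.5873 × 77.2861 = $331.84 thousand.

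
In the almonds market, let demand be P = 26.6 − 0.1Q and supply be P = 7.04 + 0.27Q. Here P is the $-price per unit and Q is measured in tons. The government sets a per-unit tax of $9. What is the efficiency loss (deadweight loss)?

$109.46

Competitive equilibrium: 26.6 − 0.1Q = 7.04 + 0.27Q → Q* = 52.8649, P* = 21.3135.
With the tax, the buyer price exceeds the seller price by 9: (26.6 − 0.1Q) − (7.04 + 0.27Q) = 9 → Q' = 28.5405.
ΔQ = 52.8649 − 28.5405 = 24.3244; the wedge equals the tax, 9.
Deadweight loss = ½ × 24.3244 × 9 = $109.46.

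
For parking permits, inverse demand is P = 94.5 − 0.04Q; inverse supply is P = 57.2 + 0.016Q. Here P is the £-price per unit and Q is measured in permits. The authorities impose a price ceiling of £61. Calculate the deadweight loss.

£5142.86

Competitive equilibrium: 94.5 − 0.04Q = 57.2 + 0.016Q → Q* = 666.0714, P* = 67.8571.
At the ceiling P = 61, quantity supplied = (61 − 57.2)/0.016 = 237.5.
Willingness to pay at Q' = 237.5: 94.5 − 0.04·237.5 = 85.
ΔQ = 666.0714 − 237.5 = 428.5714; wedge = 85 − 61 = 24.
DWL = ½ × 428.5714 × 24 = £5142.86.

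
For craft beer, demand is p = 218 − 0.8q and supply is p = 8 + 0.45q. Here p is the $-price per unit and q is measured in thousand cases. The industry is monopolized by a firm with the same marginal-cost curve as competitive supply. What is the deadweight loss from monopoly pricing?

$2686.40 thousand

Competitive equilibrium: 218 − 0.8q = 8 + 0.45q → q* = 168, p* = 83.6.
Marginal revenue: MR = 218 − 1.6q. Set MR = MC: 218 − 1.6q = 8 + 0.45q → q_m = 102.439.
Price p_m = 218 − 0.8·102.439 = 136.0488; MC(q_m) = 8 + 0.45·102.439 = 54.0976.
Competitive q* = 168, so Δq = 65.561; wedge = 136.0488 − 54.0976 = 81.9512.
DWL = ½ × 65.561 × 81.9512 = $2686.40 thousand.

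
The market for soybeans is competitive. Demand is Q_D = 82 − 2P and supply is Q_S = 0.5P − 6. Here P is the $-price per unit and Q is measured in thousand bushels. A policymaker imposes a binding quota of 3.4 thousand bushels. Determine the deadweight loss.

$84.05 thousand

In inverse form: demand P = 41 − 0.5Q, supply P = 12 + 2Q.
Competitive equilibrium: 41 − 0.5Q = 12 + 2Q → Q* = 11.6, P* = 35.2.
At Q = 3.4: demand price = 41 − 0.5·3.4 = 39.3; supply price = 12 + 2·3.4 = 18.8.
ΔQ = 11.6 − 3.4 = 8.2; wedge = 39.3 − 18.8 = 20.5.
Deadweight loss = ½ × 8.2 × 20.5 = $84.05 thousand.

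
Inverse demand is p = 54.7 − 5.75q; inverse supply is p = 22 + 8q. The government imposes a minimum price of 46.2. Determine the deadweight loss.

Competitive equilibrium: 54.7 − 5.75q = 22 + 8q → q* = 2.3782, p* = 41.0255.
At the floor p = 46.2, quantity demanded = (54.7 − 46.2)/5.75 = 1.4783.
Sellers' marginal cost at q' = 1.4783: 22 + 8·1.4783 = 33.8264.
Δq = 2.3782 − 1.4783 = 0.8999; wedge = 46.2 − 33.8264 = 12.3736.
Deadweight loss = ½ × 0.8999 × 12.3736 = 5.57.

5.57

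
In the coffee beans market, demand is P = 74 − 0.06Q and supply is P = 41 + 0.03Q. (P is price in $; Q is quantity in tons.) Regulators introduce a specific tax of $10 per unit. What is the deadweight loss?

Competitive equilibrium: 74 − 0.06Q = 41 + 0.03Q → Q* = 366.6667, P* = 52.
With the tax, the buyer price exceeds the seller price by 10: (74 − 0.06Q) − (41 + 0.03Q) = 10 → Q' = 255.5556.
ΔQ = 366.6667 − 255.5556 = 111.1111; the wedge equals the tax, 10.
Deadweight loss = ½ × 111.1111 × 10 = $555.56.

$555.56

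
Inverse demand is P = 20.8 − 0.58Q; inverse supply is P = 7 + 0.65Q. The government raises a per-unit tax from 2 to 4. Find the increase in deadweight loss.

Competitive equilibrium: 20.8 − 0.58Q = 7 + 0.65Q → Q* = 11.2195, P* = 14.2927.
For a per-unit tax t: ΔQ = t/1.23, so DWL = ½·t·(t/1.23) = t²/2.46.
At t = 2: DWL = 1.626. At t = 4: DWL = 6.504.
Increase = 6.504 − 1.626 = 4.88.

4.88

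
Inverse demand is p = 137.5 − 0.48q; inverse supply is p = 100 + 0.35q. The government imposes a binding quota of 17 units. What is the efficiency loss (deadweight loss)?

Competitive equilibrium: 137.5 − 0.48q = 100 + 0.35q → q* = 45.1807, p* = 115.8133.
At q = 17: demand price = 137.5 − 0.48·17 = 129.34; supply price = 100 + 0.35·17 = 105.95.
Δq = 45.1807 − 17 = 28.1807; wedge = 129.34 − 105.95 = 23.39.
The triangle = ½ × 28.1807 × 23.39 = 329.57.

329.57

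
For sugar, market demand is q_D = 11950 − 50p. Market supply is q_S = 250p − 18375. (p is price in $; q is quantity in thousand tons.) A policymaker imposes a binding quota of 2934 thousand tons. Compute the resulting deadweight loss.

$188353.48 thousand

In inverse form: demand p = 239 − 0.02q, supply p = 73.5 + 0.004q.
Competitive equilibrium: 239 − 0.02q = 73.5 + 0.004q → q* = 6895.8333, p* = 101.0833.
At q = 2934: demand price = 239 − 0.02·2934 = 180.32; supply price = 73.5 + 0.004·2934 = 85.236.
Δq = 6895.8333 − 2934 = 3961.8333; wedge = 180.32 − 85.236 = 95.084.
Welfare loss = ½ × 3961.8333 × 95.084 = $188353.48 thousand.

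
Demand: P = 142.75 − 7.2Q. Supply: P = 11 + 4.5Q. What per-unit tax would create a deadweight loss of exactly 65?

39

Competitive equilibrium: 142.75 − 7.2Q = 11 + 4.5Q → Q* = 11.2607, P* = 61.6731.
A tax t gives ΔQ = t/11.7 and wedge t, so DWL = t²/23.4.
t²/23.4 = 65 → t² = 1521 → t = 39.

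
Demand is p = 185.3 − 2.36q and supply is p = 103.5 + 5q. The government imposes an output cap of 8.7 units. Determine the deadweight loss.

21.45

Competitive equilibrium: 185.3 − 2.36q = 103.5 + 5q → q* = 11.1141, p* = 159.0707.
At q = 8.7: demand price = 185.3 − 2.36·8.7 = 164.768; supply price = 103.5 + 5·8.7 = 147.
Δq = 11.1141 − 8.7 = 2.4141; wedge = 164.768 − 147 = 17.768.
Welfare loss = ½ × 2.4141 × 17.768 = 21.45.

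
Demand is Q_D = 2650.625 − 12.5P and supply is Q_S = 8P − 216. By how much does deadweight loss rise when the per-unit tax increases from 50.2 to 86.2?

11976.59

In inverse form: demand P = 212.05 − 0.08Q, supply P = 27 + 0.125Q.
Competitive equilibrium: 212.05 − 0.08Q = 27 + 0.125Q → Q* = 902.6829, P* = 139.8354.
For a per-unit tax t: ΔQ = t/0.205, so DWL = ½·t·(t/0.205) = t²/0.41.
At t = 50.2: DWL = 6146.439. At t = 86.2: DWL = 18123.024.
Increase = 18123.024 − 6146.439 = 11976.59.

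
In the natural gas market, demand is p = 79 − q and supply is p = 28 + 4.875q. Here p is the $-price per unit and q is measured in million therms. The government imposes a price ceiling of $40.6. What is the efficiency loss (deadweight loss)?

$109.17 million

Competitive equilibrium: 79 − q = 28 + 4.875q → q* = 8.6809, p* = 70.3191.
At the ceiling p = 40.6, quantity supplied = (40.6 − 28)/4.875 = 2.5846.
Willingness to pay at q' = 2.5846: 79 − 1·2.5846 = 76.4154.
Δq = 8.6809 − 2.5846 = 6.0963; wedge = 76.4154 − 40.6 = 35.8154.
Welfare loss = ½ × 6.0963 × 35.8154 = $109.17 million.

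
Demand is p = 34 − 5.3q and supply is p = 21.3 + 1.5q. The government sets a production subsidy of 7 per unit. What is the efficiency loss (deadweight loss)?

3.60

Competitive equilibrium: 34 − 5.3q = 21.3 + 1.5q → q* = 1.8676, p* = 24.1015.
The subsidy lowers effective supply by 7: p = 14.3 + 1.5q.
New quantity: 34 − 5.3q = 14.3 + 1.5q → q' = 2.8971.
Overproduction Δq = 2.8971 − 1.8676 = 1.0295; wedge = subsidy = 7.
DWL = ½ × 1.0295 × 7 = 3.60.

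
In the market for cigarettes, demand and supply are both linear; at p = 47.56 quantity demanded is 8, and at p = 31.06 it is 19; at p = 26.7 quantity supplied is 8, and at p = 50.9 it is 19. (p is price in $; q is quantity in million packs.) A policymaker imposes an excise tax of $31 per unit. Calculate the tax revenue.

$163.04 million

Demand slope = (31.06 − 47.56)/(19 − 8) = −1.5, so p = 59.56 − 1.5q.
Supply slope = (50.9 − 26.7)/(19 − 8) = 2.2, so p = 9.1 + 2.2q.
Competitive equilibrium: 59.56 − 1.5q = 9.1 + 2.2q → q* = 13.6378, p* = 39.1032.
With the tax, the buyer price exceeds the seller price by 31: (59.56 − 1.5q) − (9.1 + 2.2q) = 31 → q' = 5.2595.
Tax revenue = 31 × 5.2595 = $163.04 million.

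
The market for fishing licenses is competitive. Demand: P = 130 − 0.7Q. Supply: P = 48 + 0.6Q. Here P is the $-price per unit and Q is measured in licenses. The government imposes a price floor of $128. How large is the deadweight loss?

$2357.17

Competitive equilibrium: 130 − 0.7Q = 48 + 0.6Q → Q* = 63.0769, P* = 85.8462.
At the floor P = 128, quantity demanded = (130 − 128)/0.7 = 2.8571.
Sellers' marginal cost at Q' = 2.8571: 48 + 0.6·2.8571 = 49.7143.
ΔQ = 63.0769 − 2.8571 = 60.2198; wedge = 128 − 49.7143 = 78.2857.
The triangle = ½ × 60.2198 × 78.2857 = $2357.17.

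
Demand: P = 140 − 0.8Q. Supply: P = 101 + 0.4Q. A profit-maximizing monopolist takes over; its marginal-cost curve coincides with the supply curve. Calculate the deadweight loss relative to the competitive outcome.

Competitive equilibrium: 140 − 0.8Q = 101 + 0.4Q → Q* = 32.5, P* = 114.
Marginal revenue: MR = 140 − 1.6Q. Set MR = MC: 140 − 1.6Q = 101 + 0.4Q → Q_m = 19.5.
Price P_m = 140 − 0.8·19.5 = 124.4; MC(Q_m) = 101 + 0.4·19.5 = 108.8.
Competitive Q* = 32.5, so ΔQ = 13; wedge = 124.4 − 108.8 = 15.6.
DWL = ½ × 13 × 15.6 = 101.40.

101.40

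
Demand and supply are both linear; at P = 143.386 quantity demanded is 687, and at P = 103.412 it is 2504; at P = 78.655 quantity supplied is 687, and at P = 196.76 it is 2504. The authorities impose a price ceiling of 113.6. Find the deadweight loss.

1853.48

Demand slope = (103.412 − 143.386)/(2504 − 687) = −0.022, so P = 158.5 − 0.022Q.
Supply slope = (196.76 − 78.655)/(2504 − 687) = 0.065, so P = 34 + 0.065Q.
Competitive equilibrium: 158.5 − 0.022Q = 34 + 0.065Q → Q* = 1431.03448, P* = 127.01724.
At the ceiling P = 113.6, quantity supplied = (113.6 − 34)/0.065 = 1224.61538.
Willingness to pay at Q' = 1224.61538: 158.5 − 0.022·1224.61538 = 131.55846.
ΔQ = 1431.03448 − 1224.61538 = 206.4191; wedge = 131.55846 − 113.6 = 17.95846.
DWL = ½ × 206.4191 × 17.95846 = 1853.48.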